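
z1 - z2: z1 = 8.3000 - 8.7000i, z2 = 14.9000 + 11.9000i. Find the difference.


Real: 8.3 - 14.9 = -6.6
Imag: -8.7 - 11.9 = -20.6

-6.6000 - 20.6000i


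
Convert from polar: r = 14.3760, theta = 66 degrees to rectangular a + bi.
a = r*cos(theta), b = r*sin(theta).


a = 14.3760*cos(66°) = 14.3760*0.4067366 = 5.8472
b = 14.3760*sin(66°) = 14.3760*0.913545 = 13.1331

5.8472 + 13.1331i


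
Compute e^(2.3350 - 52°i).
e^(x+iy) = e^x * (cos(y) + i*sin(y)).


e^2.3350 = 10.3295
cos(-52°) = 0.61566
sin(-52°) = -0.78801
Real = 10.3295*0.61566 = 6.3595
Imag = 10.3295*(-0.78801) = -8.1397

6.3595 - 8.1397i


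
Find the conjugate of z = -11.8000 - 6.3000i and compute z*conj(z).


z_bar = -11.8000 + 6.3000i
z*z_bar = (-11.8)^2 + (-6.3)^2 = 139.24 + 39.69 = 178.93

z_bar = -11.8000 + 6.3000i, z*z_bar = 178.93


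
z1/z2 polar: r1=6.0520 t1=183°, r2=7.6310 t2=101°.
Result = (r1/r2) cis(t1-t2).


r = 6.0520 / 7.6310 = 0.7931
theta = 183° - 101° = 82° = 82° (mod 360)

0.7931 cis(82°)


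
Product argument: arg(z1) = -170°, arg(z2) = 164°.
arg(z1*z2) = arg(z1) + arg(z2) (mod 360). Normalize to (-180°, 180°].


arg(z1*z2) = -170° + 164° = -6°
Normalized to (-180°, 180°]: -6°

-6°


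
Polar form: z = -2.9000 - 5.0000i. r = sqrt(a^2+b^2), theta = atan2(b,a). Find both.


r = sqrt(8.41+25) = sqrt(33.41) = 5.7801
theta = atan2(-5, -2.9) = -120.1137 degrees

r = 5.7801, theta = -120.1137 degrees


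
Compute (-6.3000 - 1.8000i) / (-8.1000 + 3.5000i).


Conjugate of z2 = -8.1000 - 3.5000i
Numerator: (-6.3000 - 1.8000i)(-8.1000 - 3.5000i) = 44.7300 + 36.6300i
Denominator: (-8.1)^2 + 3.5^2 = 77.86
Result = (44.7300 + 36.6300i)/77.86

0.5745 + 0.4705i


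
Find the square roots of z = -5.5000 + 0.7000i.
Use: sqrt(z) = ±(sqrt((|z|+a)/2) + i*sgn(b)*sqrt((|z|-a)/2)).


|z| = sqrt(30.25+0.49) = 5.5444
sqrt((|z|+a)/2) = sqrt((5.5444+(-5.5))/2) = sqrt(0.0222) = 0.1489
sqrt((|z|-a)/2) = sqrt((5.5444-(-5.5))/2) = sqrt(5.5222) = 2.3499

±(0.1489 + 2.3499i) i.e. 0.1489 + 2.3499i and -0.1489 - 2.3499i


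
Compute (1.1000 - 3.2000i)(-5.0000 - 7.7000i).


Real = 1.1*(-5) - (-3.2)*(-7.7) = -5.5 - 24.64 = -30.14
Imag = 1.1*(-7.7) - (5)*(-3.2) = -8.47 + 16 = 7.53

-30.1400 + 7.5300i


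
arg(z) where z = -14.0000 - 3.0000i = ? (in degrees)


Re = -14, Im = -3
arg = atan2(-3, -14) = -167.9052 degrees

arg(z) = -167.9052 degrees


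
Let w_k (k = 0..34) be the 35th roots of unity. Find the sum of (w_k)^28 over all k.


The roots are w_k = w^k with w = e^(2*pi*i/35), and (w^k)^28 = (w^28)^k.
So S = 1 + u + u^2 + ... + u^(34) with u = w^28.
28 = 0*35 + 28, so 28 is not a multiple of 35: u = w^28 ≠ 1 (w is a primitive 35th root), while u^35 = (w^35)^28 = 1.
Geometric series: S = (1 - u^35)/(1 - u) = (1 - 1)/(1 - u) = 0

S = 0


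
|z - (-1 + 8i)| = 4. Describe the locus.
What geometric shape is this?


|z - z0| = r is a circle with center z0 and radius r.
Center = (-1, 8), radius = 4

Circle with center (-1, 8) and radius 4


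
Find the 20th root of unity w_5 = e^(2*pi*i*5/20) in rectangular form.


Angle = 360*5/20 = 90°
a = cos(90°) = 0
b = sin(90°) = 1.0000

0 + 1.0000i


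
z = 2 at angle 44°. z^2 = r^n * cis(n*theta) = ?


r^2 = 2^2 = 4
n*theta = 2*44° = 88° = 88° (mod 360)
a = 4*cos(88°) = 0.1396
b = 4*sin(88°) = 3.9976

4 cis(88°) = 0.1396 + 3.9976i


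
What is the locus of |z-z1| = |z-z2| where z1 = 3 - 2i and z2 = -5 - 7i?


Equal distances means the locus is the perpendicular bisector of z1 and z2.
Midpoint = ((3+(-5))/2, (-2+(-7))/2) = (-1.0000, -4.5000)

Perpendicular bisector through (-1.0000, -4.5000)


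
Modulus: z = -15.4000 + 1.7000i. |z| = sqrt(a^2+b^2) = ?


|z| = sqrt((-15.4)^2 + 1.7^2) = sqrt(237.16 + 2.89) = sqrt(240.05) = 15.4935

|z| = 15.4935


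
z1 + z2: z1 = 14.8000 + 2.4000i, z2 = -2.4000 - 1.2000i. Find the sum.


Real: 14.8 - 2.4 = 12.4
Imag: 2.4 - 1.2 = 1.2

12.4000 + 1.2000i


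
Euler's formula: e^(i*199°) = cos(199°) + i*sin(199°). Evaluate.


cos(199°) = -0.9455
sin(199°) = -0.3256

e^(i*199°) = -0.9455 - 0.3256i


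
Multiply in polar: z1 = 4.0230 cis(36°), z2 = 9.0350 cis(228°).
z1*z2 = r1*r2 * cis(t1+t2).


r = 4.0230 * 9.0350 = 36.3478
theta = 36° + 228° = 264° = 264° (mod 360)

36.3478 cis(264°)


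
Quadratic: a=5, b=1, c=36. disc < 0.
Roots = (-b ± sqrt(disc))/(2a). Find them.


disc = 1^2 - 4*5*36 = 1 - 720 = -719
sqrt(|disc|) = sqrt(719) = 26.8142
Real part = -1/(2*5) = -0.1000
Imag part = 26.8142/(2*5) = 2.6814

-0.1000 ± 2.6814i


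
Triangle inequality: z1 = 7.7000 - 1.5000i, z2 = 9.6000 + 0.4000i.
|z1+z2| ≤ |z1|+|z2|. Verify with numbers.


|z1| = sqrt(7.7^2 + (-1.5)^2) = sqrt(61.54) = 7.8447
|z2| = sqrt(9.6^2 + 0.4^2) = sqrt(92.32) = 9.6083
z1+z2 = 17.3000 - 1.1000i
|z1+z2| = sqrt(300.5) = 17.3349
|z1|+|z2| = 7.8447 + 9.6083 = 17.4530

|z1+z2| = 17.3349 ≤ |z1|+|z2| = 17.4530 (verified)


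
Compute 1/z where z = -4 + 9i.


|z|^2 = 16+81 = 97
1/z = (-4 - 9i)/97

1/z = -0.0412 - 0.0928i


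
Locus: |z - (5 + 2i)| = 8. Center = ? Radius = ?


|z - z0| = r is a circle with center z0 and radius r.
Center = (5, 2), radius = 8

Circle with center (5, 2) and radius 8


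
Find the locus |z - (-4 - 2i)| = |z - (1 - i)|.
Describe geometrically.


Equal distances means the locus is the perpendicular bisector of z1 and z2.
Midpoint = ((-4+1)/2, (-2+(-1))/2) = (-1.5000, -1.5000)

Perpendicular bisector through (-1.5000, -1.5000)


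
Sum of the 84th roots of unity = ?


The sum of all 84th roots of unity is 0.
Geometric series: (1 - w^84)/(1 - w) = (1-1)/(1-w) = 0 since w^84 = 1, w ≠ 1.
Alternatively: coefficient of z^83 in z^84 - 1 is 0.

0


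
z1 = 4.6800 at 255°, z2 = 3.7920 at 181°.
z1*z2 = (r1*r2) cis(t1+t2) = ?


r = 4.6800 * 3.7920 = 17.7466
theta = 255° + 181° = 436° = 76° (mod 360)

17.7466 cis(76°)


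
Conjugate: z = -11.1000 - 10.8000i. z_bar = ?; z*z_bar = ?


z_bar = -11.1000 + 10.8000i
z*z_bar = (-11.1)^2 + (-10.8)^2 = 123.21 + 116.64 = 239.85

z_bar = -11.1000 + 10.8000i, z*z_bar = 239.85


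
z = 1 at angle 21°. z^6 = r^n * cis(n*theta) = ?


r^6 = 1^6 = 1
n*theta = 6*21° = 126° = 126° (mod 360)
a = 1*cos(126°) = -0.5878
b = 1*sin(126°) = 0.8090

1 cis(126°) = -0.5878 + 0.8090i


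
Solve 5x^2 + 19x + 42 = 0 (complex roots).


disc = 19^2 - 4*5*42 = 361 - 840 = -479
sqrt(|disc|) = sqrt(479) = 21.8861
Real part = -19/(2*5) = -1.9000
Imag part = 21.8861/(2*5) = 2.1886

-1.9000 ± 2.1886i


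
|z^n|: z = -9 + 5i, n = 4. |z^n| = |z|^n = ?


|z| = sqrt(81+25) = sqrt(106) = 10.2956
|z^4| = |z|^4 = (sqrt(106))^4 = 106^2 = 11236

|z^4| = 11236


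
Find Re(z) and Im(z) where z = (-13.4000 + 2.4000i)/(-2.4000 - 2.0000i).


Multiply by conjugate: (-13.4000 + 2.4000i)(-2.4000 + 2.0000i) / ((-2.4)^2 + (-2)^2)
Numerator real = -13.4*(-2.4) + 2.4*(-2) = 27.36
Numerator imag = 2.4*(-2.4) - (-13.4)*(-2) = -32.56
Denominator = 9.76
Re(z) = 27.36/9.76 = 2.8033
Im(z) = -32.56/9.76 = -3.3361

Re(z) = 2.8033, Im(z) = -3.3361


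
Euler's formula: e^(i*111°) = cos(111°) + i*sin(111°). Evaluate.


cos(111°) = -0.3584
sin(111°) = 0.9336

e^(i*111°) = -0.3584 + 0.9336i


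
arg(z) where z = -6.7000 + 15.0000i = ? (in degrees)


Re = -6.7, Im = 15
arg = atan2(15, -6.7) = 114.0687 degrees

arg(z) = 114.0687 degrees


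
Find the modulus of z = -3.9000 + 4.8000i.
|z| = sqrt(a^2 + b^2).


|z| = sqrt((-3.9)^2 + 4.8^2) = sqrt(15.21 + 23.04) = sqrt(38.25) = 6.1847

|z| = 6.1847


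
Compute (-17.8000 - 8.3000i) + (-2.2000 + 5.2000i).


Real: -17.8 - 2.2 = -20
Imag: -8.3 + 5.2 = -3.1

-20.0000 - 3.1000i


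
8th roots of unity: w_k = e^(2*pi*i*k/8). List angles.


The 8th roots of unity are cis(360k/8°) for k=0..7
Angle step = 360/8 = 45°
Primitive root: cis(45°)
Primitive root = 0.7071 + 0.7071i

8 roots at angles: 0°, 45°, 90°, 135°, 180°, 225°, 270°, 315°


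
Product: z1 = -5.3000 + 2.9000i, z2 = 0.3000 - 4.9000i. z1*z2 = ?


Real = -5.3*0.3 - 2.9*(-4.9) = -1.59 - (-14.21) = 12.62
Imag = -5.3*(-4.9) + 0.3*2.9 = 25.97 + 0.87 = 26.84

12.6200 + 26.8400i


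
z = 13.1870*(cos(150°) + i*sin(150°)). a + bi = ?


a = 13.1870*cos(150°) = 13.1870*(-0.86603) = -11.4203
b = 13.1870*sin(150°) = 13.1870*0.5 = 6.5935

-11.4203 + 6.5935i


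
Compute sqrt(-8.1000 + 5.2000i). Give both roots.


|z| = sqrt(65.61+27.04) = 9.6255
sqrt((|z|+a)/2) = sqrt((9.6255+(-8.1))/2) = sqrt(0.7627) = 0.8734
sqrt((|z|-a)/2) = sqrt((9.6255-(-8.1))/2) = sqrt(8.8627) = 2.9770

±(0.8734 + 2.9770i) i.e. 0.8734 + 2.9770i and -0.8734 - 2.9770i


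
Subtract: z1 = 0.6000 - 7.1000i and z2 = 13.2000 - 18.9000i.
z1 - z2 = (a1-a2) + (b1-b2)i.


Real: 0.6 - 13.2 = -12.6
Imag: -7.1 + 18.9 = 11.8

-12.6000 + 11.8000i


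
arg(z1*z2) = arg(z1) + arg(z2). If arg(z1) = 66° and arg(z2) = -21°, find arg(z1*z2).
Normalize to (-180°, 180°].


arg(z1*z2) = 66° - 21° = 45°
Normalized to (-180°, 180°]: 45°

45°


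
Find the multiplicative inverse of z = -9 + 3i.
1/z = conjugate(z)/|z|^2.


|z|^2 = 81+9 = 90
1/z = (-9 - 3i)/90

1/z = -0.1000 - 0.0333i


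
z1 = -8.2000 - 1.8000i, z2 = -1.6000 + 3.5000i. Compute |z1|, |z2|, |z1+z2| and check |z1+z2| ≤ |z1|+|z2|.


|z1| = sqrt((-8.2)^2 + (-1.8)^2) = sqrt(70.48) = 8.3952
|z2| = sqrt((-1.6)^2 + 3.5^2) = sqrt(14.81) = 3.8484
z1+z2 = -9.8000 + 1.7000i
|z1+z2| = sqrt(98.93) = 9.9464
|z1|+|z2| = 8.3952 + 3.8484 = 12.2436

|z1+z2| = 9.9464 ≤ |z1|+|z2| = 12.2436 (verified)


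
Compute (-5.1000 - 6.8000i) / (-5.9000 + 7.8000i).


Conjugate of z2 = -5.9000 - 7.8000i
Numerator: (-5.1000 - 6.8000i)(-5.9000 - 7.8000i) = -22.9500 + 79.9000i
Denominator: (-5.9)^2 + 7.8^2 = 95.65
Result = (-22.9500 + 79.9000i)/95.65

-0.2399 + 0.8353i


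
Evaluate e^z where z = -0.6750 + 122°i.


e^-0.6750 = 0.5092
cos(122°) = -0.5299
sin(122°) = 0.848
Real = 0.5092*(-0.5299) = -0.2698
Imag = 0.5092*0.848 = 0.4318

-0.2698 + 0.4318i


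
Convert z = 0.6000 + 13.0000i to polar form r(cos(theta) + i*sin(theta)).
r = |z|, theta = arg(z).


r = sqrt(0.36+169) = sqrt(169.36) = 13.0138
theta = atan2(13, 0.6) = 87.3575 degrees

r = 13.0138, theta = 87.3575 degrees


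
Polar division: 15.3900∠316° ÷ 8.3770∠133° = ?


r = 15.3900 / 8.3770 = 1.8372
theta = 316° - 133° = 183° = 183° (mod 360)

1.8372 cis(183°)


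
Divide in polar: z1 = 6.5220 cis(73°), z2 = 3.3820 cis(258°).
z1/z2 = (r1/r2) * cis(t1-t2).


r = 6.5220 / 3.3820 = 1.9284
theta = 73° - 258° = -185° = 175° (mod 360)

1.9284 cis(175°)


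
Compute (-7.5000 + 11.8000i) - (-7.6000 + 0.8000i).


Real: -7.5 + 7.6 = 0.1
Imag: 11.8 - 0.8 = 11

0.1000 + 11.0000i


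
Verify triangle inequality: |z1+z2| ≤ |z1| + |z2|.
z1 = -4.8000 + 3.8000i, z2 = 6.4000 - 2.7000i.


|z1| = sqrt((-4.8)^2 + 3.8^2) = sqrt(37.48) = 6.1221
|z2| = sqrt(6.4^2 + (-2.7)^2) = sqrt(48.25) = 6.9462
z1+z2 = 1.6000 + 1.1000i
|z1+z2| = sqrt(3.77) = 1.9416
|z1|+|z2| = 6.1221 + 6.9462 = 13.0683

|z1+z2| = 1.9416 ≤ |z1|+|z2| = 13.0683 (verified)


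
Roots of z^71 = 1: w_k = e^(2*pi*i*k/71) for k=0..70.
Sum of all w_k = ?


The sum of all 71th roots of unity is 0.
Geometric series: (1 - w^71)/(1 - w) = (1-1)/(1-w) = 0 since w^71 = 1, w ≠ 1.
Alternatively: coefficient of z^70 in z^71 - 1 is 0.

0


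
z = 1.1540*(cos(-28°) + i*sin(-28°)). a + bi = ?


a = 1.1540*cos(-28°) = 1.1540*0.8829 = 1.0189
b = 1.1540*sin(-28°) = 1.1540*(-0.4695) = -0.5418

1.0189 - 0.5418i


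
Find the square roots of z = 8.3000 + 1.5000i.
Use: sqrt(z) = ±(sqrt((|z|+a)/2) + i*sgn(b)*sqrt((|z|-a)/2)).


|z| = sqrt(68.89+2.25) = 8.4345
sqrt((|z|+a)/2) = sqrt((8.4345+8.3)/2) = sqrt(8.3672) = 2.8926
sqrt((|z|-a)/2) = sqrt((8.4345-8.3)/2) = sqrt(0.0672) = 0.2593

±(2.8926 + 0.2593i) i.e. 2.8926 + 0.2593i and -2.8926 - 0.2593i


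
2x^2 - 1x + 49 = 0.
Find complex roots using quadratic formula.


disc = (-1)^2 - 4*2*49 = 1 - 392 = -391
sqrt(|disc|) = sqrt(391) = 19.7737
Real part = 1/(2*2) = 0.2500
Imag part = 19.7737/(2*2) = 4.9434

0.2500 ± 4.9434i


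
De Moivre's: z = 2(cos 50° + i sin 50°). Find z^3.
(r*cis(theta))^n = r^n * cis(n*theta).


r^3 = 2^3 = 8
n*theta = 3*50° = 150° = 150° (mod 360)
a = 8*cos(150°) = -6.9282
b = 8*sin(150°) = 4.0000

8 cis(150°) = -6.9282 + 4.0000i


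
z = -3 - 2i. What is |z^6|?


|z| = sqrt(9+4) = sqrt(13) = 3.6056
|z^6| = |z|^6 = (sqrt(13))^6 = 13^3 = 2197

|z^6| = 2197


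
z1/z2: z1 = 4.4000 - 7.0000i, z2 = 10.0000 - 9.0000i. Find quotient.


Conjugate of z2 = 10.0000 + 9.0000i
Numerator: (4.4000 - 7.0000i)(10.0000 + 9.0000i) = 107.0000 - 30.4000i
Denominator: 10^2 + (-9)^2 = 181
Result = (107.0000 - 30.4000i)/181

0.5912 - 0.1680i


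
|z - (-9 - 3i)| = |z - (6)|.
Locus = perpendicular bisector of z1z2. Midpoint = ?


Equal distances means the locus is the perpendicular bisector of z1 and z2.
Midpoint = ((-9+6)/2, (-3+0)/2) = (-1.5000, -1.5000)

Perpendicular bisector through (-1.5000, -1.5000)


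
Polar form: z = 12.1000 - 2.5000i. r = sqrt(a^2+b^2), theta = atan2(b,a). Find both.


r = sqrt(146.41+6.25) = sqrt(152.66) = 12.3556
theta = atan2(-2.5, 12.1) = -11.6737 degrees

r = 12.3556, theta = -11.6737 degrees


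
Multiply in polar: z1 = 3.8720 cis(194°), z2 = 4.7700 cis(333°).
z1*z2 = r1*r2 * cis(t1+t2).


r = 3.8720 * 4.7700 = 18.4694
theta = 194° + 333° = 527° = 167° (mod 360)

18.4694 cis(167°)


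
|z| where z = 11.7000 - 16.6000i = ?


|z| = sqrt(11.7^2 + (-16.6)^2) = sqrt(136.89 + 275.56) = sqrt(412.45) = 20.3089

|z| = 20.3089


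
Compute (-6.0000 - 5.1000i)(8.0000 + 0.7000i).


Real = -6*8 - (-5.1)*0.7 = -48 - (-3.57) = -44.43
Imag = -6*0.7 + 8*(-5.1) = -4.2 - (40.8) = -45

-44.4300 - 45.0000i


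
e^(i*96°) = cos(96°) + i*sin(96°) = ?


cos(96°) = -0.1045
sin(96°) = 0.9945

e^(i*96°) = -0.1045 + 0.9945i


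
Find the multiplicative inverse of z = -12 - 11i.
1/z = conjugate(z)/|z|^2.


|z|^2 = 144+121 = 265
1/z = (-12 + 11i)/265

1/z = -0.0453 + 0.0415i


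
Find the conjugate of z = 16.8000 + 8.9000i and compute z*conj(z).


z_bar = 16.8000 - 8.9000i
z*z_bar = 16.8^2 + 8.9^2 = 282.24 + 79.21 = 361.45

z_bar = 16.8000 - 8.9000i, z*z_bar = 361.45


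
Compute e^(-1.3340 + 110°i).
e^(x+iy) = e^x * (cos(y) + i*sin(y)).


e^-1.3340 = 0.2634
cos(110°) = -0.342
sin(110°) = 0.9397
Real = 0.2634*(-0.342) = -0.0901
Imag = 0.2634*0.9397 = 0.2475

-0.0901 + 0.2475i


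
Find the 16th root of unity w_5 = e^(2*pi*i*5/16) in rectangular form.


Angle = 360*5/16 = 112.5°
a = cos(112.5°) = -0.3827
b = sin(112.5°) = 0.9239

-0.3827 + 0.9239i


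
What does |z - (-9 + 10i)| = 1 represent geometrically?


|z - z0| = r is a circle with center z0 and radius r.
Center = (-9, 10), radius = 1

Circle with center (-9, 10) and radius 1


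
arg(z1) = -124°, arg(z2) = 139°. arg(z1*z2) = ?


arg(z1*z2) = -124° + 139° = 15°
Normalized to (-180°, 180°]: 15°

15°


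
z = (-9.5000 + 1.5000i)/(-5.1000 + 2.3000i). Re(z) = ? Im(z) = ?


Multiply by conjugate: (-9.5000 + 1.5000i)(-5.1000 - 2.3000i) / ((-5.1)^2 + 2.3^2)
Numerator real = -9.5*(-5.1) + 1.5*2.3 = 51.9
Numerator imag = 1.5*(-5.1) - (-9.5)*2.3 = 14.2
Denominator = 31.3
Re(z) = 51.9/31.3 = 1.6581
Im(z) = 14.2/31.3 = 0.4537

Re(z) = 1.6581, Im(z) = 0.4537


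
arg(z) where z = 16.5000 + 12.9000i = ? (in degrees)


Re = 16.5, Im = 12.9
arg = atan2(12.9, 16.5) = 38.0189 degrees

arg(z) = 38.0189 degrees


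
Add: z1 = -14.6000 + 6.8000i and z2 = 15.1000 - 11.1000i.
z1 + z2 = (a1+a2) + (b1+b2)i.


Real: -14.6 + 15.1 = 0.5
Imag: 6.8 - 11.1 = -4.3

0.5000 - 4.3000i


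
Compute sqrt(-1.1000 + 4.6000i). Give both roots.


|z| = sqrt(1.21+21.16) = 4.7297
sqrt((|z|+a)/2) = sqrt((4.7297+(-1.1))/2) = sqrt(1.8148) = 1.3472
sqrt((|z|-a)/2) = sqrt((4.7297-(-1.1))/2) = sqrt(2.9148) = 1.7073

±(1.3472 + 1.7073i) i.e. 1.3472 + 1.7073i and -1.3472 - 1.7073i


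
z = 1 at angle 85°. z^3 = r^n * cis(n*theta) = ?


r^3 = 1^3 = 1
n*theta = 3*85° = 255° = 255° (mod 360)
a = 1*cos(255°) = -0.2588
b = 1*sin(255°) = -0.9659

1 cis(255°) = -0.2588 - 0.9659i


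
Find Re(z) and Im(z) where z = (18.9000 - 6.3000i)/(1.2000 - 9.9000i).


Multiply by conjugate: (18.9000 - 6.3000i)(1.2000 + 9.9000i) / (1.2^2 + (-9.9)^2)
Numerator real = 18.9*1.2 - (6.3)*(-9.9) = 85.05
Numerator imag = -6.3*1.2 - 18.9*(-9.9) = 179.55
Denominator = 99.45
Re(z) = 85.05/99.45 = 0.8552
Im(z) = 179.55/99.45 = 1.8054

Re(z) = 0.8552, Im(z) = 1.8054


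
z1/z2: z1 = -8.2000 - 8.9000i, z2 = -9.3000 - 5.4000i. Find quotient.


Conjugate of z2 = -9.3000 + 5.4000i
Numerator: (-8.2000 - 8.9000i)(-9.3000 + 5.4000i) = 124.3200 + 38.4900i
Denominator: (-9.3)^2 + (-5.4)^2 = 115.65
Result = (124.3200 + 38.4900i)/115.65

1.0750 + 0.3328i


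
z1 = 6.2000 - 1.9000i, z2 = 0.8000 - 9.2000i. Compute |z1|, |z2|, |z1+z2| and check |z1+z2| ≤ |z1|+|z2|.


|z1| = sqrt(6.2^2 + (-1.9)^2) = sqrt(42.05) = 6.4846
|z2| = sqrt(0.8^2 + (-9.2)^2) = sqrt(85.28) = 9.2347
z1+z2 = 7.0000 - 11.1000i
|z1+z2| = sqrt(172.21) = 13.1229
|z1|+|z2| = 6.4846 + 9.2347 = 15.7193

|z1+z2| = 13.1229 ≤ |z1|+|z2| = 15.7193 (verified)


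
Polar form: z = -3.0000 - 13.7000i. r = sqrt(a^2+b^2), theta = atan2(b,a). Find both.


r = sqrt(9+187.69) = sqrt(196.69) = 14.0246
theta = atan2(-13.7, -3) = -102.3516 degrees

r = 14.0246, theta = -102.3516 degrees


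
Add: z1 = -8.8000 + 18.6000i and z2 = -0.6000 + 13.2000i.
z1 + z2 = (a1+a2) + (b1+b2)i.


Real: -8.8 - 0.6 = -9.4
Imag: 18.6 + 13.2 = 31.8

-9.4000 + 31.8000i


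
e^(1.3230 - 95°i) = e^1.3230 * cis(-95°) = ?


e^1.3230 = 3.7547
cos(-95°) = -0.087156
sin(-95°) = -0.9962
Real = 3.7547*(-0.087156) = -0.3272
Imag = 3.7547*(-0.9962) = -3.7404

-0.3272 - 3.7404i


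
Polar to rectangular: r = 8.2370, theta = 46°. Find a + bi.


a = 8.2370*cos(46°) = 8.2370*0.69466 = 5.7219
b = 8.2370*sin(46°) = 8.2370*0.71934 = 5.9252

5.7219 + 5.9252i


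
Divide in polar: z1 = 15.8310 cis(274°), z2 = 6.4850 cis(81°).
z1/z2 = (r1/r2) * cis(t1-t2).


r = 15.8310 / 6.4850 = 2.4412
theta = 274° - 81° = 193° = 193° (mod 360)

2.4412 cis(193°)


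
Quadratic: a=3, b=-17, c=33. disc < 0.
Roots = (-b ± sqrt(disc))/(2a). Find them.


disc = (-17)^2 - 4*3*33 = 289 - 396 = -107
sqrt(|disc|) = sqrt(107) = 10.3441
Real part = 17/(2*3) = 2.8333
Imag part = 10.3441/(2*3) = 1.7240

2.8333 ± 1.7240i


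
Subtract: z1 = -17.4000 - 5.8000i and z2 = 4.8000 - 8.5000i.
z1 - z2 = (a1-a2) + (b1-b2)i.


Real: -17.4 - 4.8 = -22.2
Imag: -5.8 + 8.5 = 2.7

-22.2000 + 2.7000i


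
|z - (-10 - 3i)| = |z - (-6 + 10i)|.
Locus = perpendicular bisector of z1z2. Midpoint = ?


Equal distances means the locus is the perpendicular bisector of z1 and z2.
Midpoint = ((-10+(-6))/2, (-3+10)/2) = (-8.0000, 3.5000)

Perpendicular bisector through (-8.0000, 3.5000)


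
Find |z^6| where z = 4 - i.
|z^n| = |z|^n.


|z| = sqrt(16+1) = sqrt(17) = 4.1231
|z^6| = |z|^6 = (sqrt(17))^6 = 17^3 = 4913

|z^6| = 4913


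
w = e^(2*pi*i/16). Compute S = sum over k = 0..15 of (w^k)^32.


The roots are w_k = w^k with w = e^(2*pi*i/16), and (w^k)^32 = (w^32)^k.
So S = 1 + u + u^2 + ... + u^(15) with u = w^32.
32 = 2*16 + 0, so 32 is a multiple of 16 and u = (w^16)^2 = 1.
Every one of the 16 terms equals 1: S = 16

S = 16


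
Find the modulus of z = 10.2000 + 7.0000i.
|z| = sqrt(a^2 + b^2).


|z| = sqrt(10.2^2 + 7^2) = sqrt(104.04 + 49) = sqrt(153.04) = 12.3709

|z| = 12.3709


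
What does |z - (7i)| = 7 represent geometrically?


|z - z0| = r is a circle with center z0 and radius r.
Center = (0, 7), radius = 7

Circle with center (0, 7) and radius 7


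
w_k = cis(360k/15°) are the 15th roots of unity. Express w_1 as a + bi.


Angle = 360*1/15 = 24°
a = cos(24°) = 0.9135
b = sin(24°) = 0.4067

0.9135 + 0.4067i


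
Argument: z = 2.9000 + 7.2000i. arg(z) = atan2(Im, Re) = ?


Re = 2.9, Im = 7.2
arg = atan2(7.2, 2.9) = 68.0615 degrees

arg(z) = 68.0615 degrees


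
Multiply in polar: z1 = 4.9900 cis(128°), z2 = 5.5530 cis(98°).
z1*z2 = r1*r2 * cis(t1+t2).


r = 4.9900 * 5.5530 = 27.7095
theta = 128° + 98° = 226° = 226° (mod 360)

27.7095 cis(226°)


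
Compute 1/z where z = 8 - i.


|z|^2 = 64+1 = 65
1/z = (8 + 1i)/65

1/z = 0.1231 + 0.0154i


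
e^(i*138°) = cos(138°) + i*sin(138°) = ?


cos(138°) = -0.7431
sin(138°) = 0.6691

e^(i*138°) = -0.7431 + 0.6691i


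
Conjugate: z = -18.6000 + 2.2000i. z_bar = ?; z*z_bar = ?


z_bar = -18.6000 - 2.2000i
z*z_bar = (-18.6)^2 + 2.2^2 = 345.96 + 4.84 = 350.8

z_bar = -18.6000 - 2.2000i, z*z_bar = 350.8


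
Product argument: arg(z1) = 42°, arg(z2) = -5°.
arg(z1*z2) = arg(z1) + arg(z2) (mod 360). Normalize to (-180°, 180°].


arg(z1*z2) = 42° - 5° = 37°
Normalized to (-180°, 180°]: 37°

37°


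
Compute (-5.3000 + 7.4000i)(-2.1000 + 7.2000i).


Real = -5.3*(-2.1) - 7.4*7.2 = 11.13 - 53.28 = -42.15
Imag = -5.3*7.2 - (2.1)*7.4 = -38.16 - (15.54) = -53.7

-42.1500 - 53.7000i


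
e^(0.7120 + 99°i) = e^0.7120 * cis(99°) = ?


e^0.7120 = 2.0381
cos(99°) = -0.1564
sin(99°) = 0.9877
Real = 2.0381*(-0.1564) = -0.3188
Imag = 2.0381*0.9877 = 2.0130

-0.3188 + 2.0130i


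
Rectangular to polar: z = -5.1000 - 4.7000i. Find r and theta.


r = sqrt(26.01+22.09) = sqrt(48.1) = 6.9354
theta = atan2(-4.7, -5.1) = -137.3373 degrees

r = 6.9354, theta = -137.3373 degrees


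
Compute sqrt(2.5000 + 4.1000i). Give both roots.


|z| = sqrt(6.25+16.81) = 4.8021
sqrt((|z|+a)/2) = sqrt((4.8021+2.5)/2) = sqrt(3.6510) = 1.9108
sqrt((|z|-a)/2) = sqrt((4.8021-2.5)/2) = sqrt(1.1510) = 1.0729

±(1.9108 + 1.0729i) i.e. 1.9108 + 1.0729i and -1.9108 - 1.0729i


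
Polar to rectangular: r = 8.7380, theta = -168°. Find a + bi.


a = 8.7380*cos(-168°) = 8.7380*(-0.97815) = -8.5471
b = 8.7380*sin(-168°) = 8.7380*(-0.20791) = -1.8167

-8.5471 - 1.8167i


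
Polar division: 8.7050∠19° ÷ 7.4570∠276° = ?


r = 8.7050 / 7.4570 = 1.1674
theta = 19° - 276° = -257° = 103° (mod 360)

1.1674 cis(103°)


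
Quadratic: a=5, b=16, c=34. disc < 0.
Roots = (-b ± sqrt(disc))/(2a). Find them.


disc = 16^2 - 4*5*34 = 256 - 680 = -424
sqrt(|disc|) = sqrt(424) = 20.5913
Real part = -16/(2*5) = -1.6000
Imag part = 20.5913/(2*5) = 2.0591

-1.6000 ± 2.0591i


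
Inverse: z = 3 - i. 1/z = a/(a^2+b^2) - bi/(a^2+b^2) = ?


|z|^2 = 9+1 = 10
1/z = (3 + 1i)/10

1/z = 0.3000 + 0.1000i


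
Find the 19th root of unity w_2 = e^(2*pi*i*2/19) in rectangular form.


Angle = 360*2/19 = 37.8947°
a = cos(37.8947°) = 0.7891
b = sin(37.8947°) = 0.6142

0.7891 + 0.6142i


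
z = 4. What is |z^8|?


|z| = sqrt(16+0) = sqrt(16) = 4
|z^8| = |z|^8 = 4^8 = 65536

|z^8| = 65536


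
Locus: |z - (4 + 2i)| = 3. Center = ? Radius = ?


|z - z0| = r is a circle with center z0 and radius r.
Center = (4, 2), radius = 3

Circle with center (4, 2) and radius 3


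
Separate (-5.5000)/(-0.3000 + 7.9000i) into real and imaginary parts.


Multiply by conjugate: (-5.5000)(-0.3000 - 7.9000i) / ((-0.3)^2 + 7.9^2)
Numerator real = -5.5*(-0.3) + 0*7.9 = 1.65
Numerator imag = 0*(-0.3) - (-5.5)*7.9 = 43.45
Denominator = 62.5
Re(z) = 1.65/62.5 = 0.0264
Im(z) = 43.45/62.5 = 0.6952

Re(z) = 0.0264, Im(z) = 0.6952


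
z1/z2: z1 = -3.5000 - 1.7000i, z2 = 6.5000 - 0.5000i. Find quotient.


Conjugate of z2 = 6.5000 + 0.5000i
Numerator: (-3.5000 - 1.7000i)(6.5000 + 0.5000i) = -21.9000 - 12.8000i
Denominator: 6.5^2 + (-0.5)^2 = 42.5
Result = (-21.9000 - 12.8000i)/42.5

-0.5153 - 0.3012i


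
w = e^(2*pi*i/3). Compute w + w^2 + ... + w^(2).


With w = e^(2*pi*i/3), all 3 of the 3th roots of unity w^0 = 1, w, ..., w^(2) sum to 0: 1 + w + ... + w^(2) = (1 - w^3)/(1 - w) = 0 since w^3 = 1, w ≠ 1.
Removing the root 1: w + w^2 + ... + w^(2) = 0 - 1 = -1

Sum = -1


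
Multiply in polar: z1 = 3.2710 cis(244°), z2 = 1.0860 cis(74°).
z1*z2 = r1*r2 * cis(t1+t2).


r = 3.2710 * 1.0860 = 3.5523
theta = 244° + 74° = 318° = 318° (mod 360)

3.5523 cis(318°)


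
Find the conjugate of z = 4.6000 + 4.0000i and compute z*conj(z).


z_bar = 4.6000 - 4.0000i
z*z_bar = 4.6^2 + 4^2 = 21.16 + 16 = 37.16

z_bar = 4.6000 - 4.0000i, z*z_bar = 37.16


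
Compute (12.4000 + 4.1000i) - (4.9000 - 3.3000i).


Real: 12.4 - 4.9 = 7.5
Imag: 4.1 + 3.3 = 7.4

7.5000 + 7.4000i


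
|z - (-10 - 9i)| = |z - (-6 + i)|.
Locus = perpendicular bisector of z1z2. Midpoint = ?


Equal distances means the locus is the perpendicular bisector of z1 and z2.
Midpoint = ((-10+(-6))/2, (-9+1)/2) = (-8.0000, -4.0000)

Perpendicular bisector through (-8.0000, -4.0000)


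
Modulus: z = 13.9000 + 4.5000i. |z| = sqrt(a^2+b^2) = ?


|z| = sqrt(13.9^2 + 4.5^2) = sqrt(193.21 + 20.25) = sqrt(213.46) = 14.6103

|z| = 14.6103


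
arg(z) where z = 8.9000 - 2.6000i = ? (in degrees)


Re = 8.9, Im = -2.6
arg = atan2(-2.6, 8.9) = -16.2849 degrees

arg(z) = -16.2849 degrees


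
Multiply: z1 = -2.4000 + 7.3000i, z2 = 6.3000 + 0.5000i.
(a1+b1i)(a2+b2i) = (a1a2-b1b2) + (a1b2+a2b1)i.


Real = -2.4*6.3 - 7.3*0.5 = -15.12 - 3.65 = -18.77
Imag = -2.4*0.5 + 6.3*7.3 = -1.2 + 45.99 = 44.79

-18.7700 + 44.7900i


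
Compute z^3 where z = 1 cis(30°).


r^3 = 1^3 = 1
n*theta = 3*30° = 90° = 90° (mod 360)
a = 1*cos(90°) = 0
b = 1*sin(90°) = 1.0000

1 cis(90°) = 0 + 1.0000i


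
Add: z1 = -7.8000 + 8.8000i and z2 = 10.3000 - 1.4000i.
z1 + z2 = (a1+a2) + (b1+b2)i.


Real: -7.8 + 10.3 = 2.5
Imag: 8.8 - 1.4 = 7.4

2.5000 + 7.4000i


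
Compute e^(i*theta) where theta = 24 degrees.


cos(24°) = 0.9135
sin(24°) = 0.4067

e^(i*24°) = 0.9135 + 0.4067i


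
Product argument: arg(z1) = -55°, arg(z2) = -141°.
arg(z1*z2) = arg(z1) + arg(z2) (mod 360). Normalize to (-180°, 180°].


arg(z1*z2) = -55° - 141° = -196°
Normalized to (-180°, 180°]: 164°

164°


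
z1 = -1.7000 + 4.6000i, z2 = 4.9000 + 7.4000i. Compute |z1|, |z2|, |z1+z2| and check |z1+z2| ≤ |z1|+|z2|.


|z1| = sqrt((-1.7)^2 + 4.6^2) = sqrt(24.05) = 4.9041
|z2| = sqrt(4.9^2 + 7.4^2) = sqrt(78.77) = 8.8752
z1+z2 = 3.2000 + 12.0000i
|z1+z2| = sqrt(154.24) = 12.4193
|z1|+|z2| = 4.9041 + 8.8752 = 13.7793

|z1+z2| = 12.4193 ≤ |z1|+|z2| = 13.7793 (verified)


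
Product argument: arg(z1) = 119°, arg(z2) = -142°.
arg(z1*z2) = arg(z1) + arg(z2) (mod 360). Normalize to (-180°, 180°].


arg(z1*z2) = 119° - 142° = -23°
Normalized to (-180°, 180°]: -23°

-23°


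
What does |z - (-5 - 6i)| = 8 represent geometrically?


|z - z0| = r is a circle with center z0 and radius r.
Center = (-5, -6), radius = 8

Circle with center (-5, -6) and radius 8


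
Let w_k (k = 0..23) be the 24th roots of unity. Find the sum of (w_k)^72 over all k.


The roots are w_k = w^k with w = e^(2*pi*i/24), and (w^k)^72 = (w^72)^k.
So S = 1 + u + u^2 + ... + u^(23) with u = w^72.
72 = 3*24 + 0, so 72 is a multiple of 24 and u = (w^24)^3 = 1.
Every one of the 24 terms equals 1: S = 24

S = 24


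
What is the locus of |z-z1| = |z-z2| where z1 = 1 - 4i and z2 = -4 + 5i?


Equal distances means the locus is the perpendicular bisector of z1 and z2.
Midpoint = ((1+(-4))/2, (-4+5)/2) = (-1.5000, 0.5000)

Perpendicular bisector through (-1.5000, 0.5000)


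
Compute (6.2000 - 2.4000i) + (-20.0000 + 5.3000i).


Real: 6.2 - 20 = -13.8
Imag: -2.4 + 5.3 = 2.9

-13.8000 + 2.9000i


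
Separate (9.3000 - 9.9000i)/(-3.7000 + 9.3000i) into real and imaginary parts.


Multiply by conjugate: (9.3000 - 9.9000i)(-3.7000 - 9.3000i) / ((-3.7)^2 + 9.3^2)
Numerator real = 9.3*(-3.7) - (9.9)*9.3 = -126.48
Numerator imag = -9.9*(-3.7) - 9.3*9.3 = -49.86
Denominator = 100.18
Re(z) = -126.48/100.18 = -1.2625
Im(z) = -49.86/100.18 = -0.4977

Re(z) = -1.2625, Im(z) = -0.4977


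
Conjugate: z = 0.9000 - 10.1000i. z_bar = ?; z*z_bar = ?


z_bar = 0.9000 + 10.1000i
z*z_bar = 0.9^2 + (-10.1)^2 = 0.81 + 102.01 = 102.82

z_bar = 0.9000 + 10.1000i, z*z_bar = 102.82


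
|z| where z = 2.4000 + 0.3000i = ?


|z| = sqrt(2.4^2 + 0.3^2) = sqrt(5.76 + 0.09) = sqrt(5.85) = 2.4187

|z| = 2.4187


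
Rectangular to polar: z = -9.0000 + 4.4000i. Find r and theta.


r = sqrt(81+19.36) = sqrt(100.36) = 10.0180
theta = atan2(4.4, -9) = 153.9465 degrees

r = 10.0180, theta = 153.9465 degrees


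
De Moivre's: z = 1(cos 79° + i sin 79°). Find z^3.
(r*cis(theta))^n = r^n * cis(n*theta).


r^3 = 1^3 = 1
n*theta = 3*79° = 237° = 237° (mod 360)
a = 1*cos(237°) = -0.5446
b = 1*sin(237°) = -0.8387

1 cis(237°) = -0.5446 - 0.8387i


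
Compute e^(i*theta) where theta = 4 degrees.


cos(4°) = 0.9976
sin(4°) = 0.0698

e^(i*4°) = 0.9976 + 0.0698i


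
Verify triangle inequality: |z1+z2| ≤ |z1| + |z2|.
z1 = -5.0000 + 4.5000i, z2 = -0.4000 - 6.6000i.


|z1| = sqrt((-5)^2 + 4.5^2) = sqrt(45.25) = 6.7268
|z2| = sqrt((-0.4)^2 + (-6.6)^2) = sqrt(43.72) = 6.6121
z1+z2 = -5.4000 - 2.1000i
|z1+z2| = sqrt(33.57) = 5.7940
|z1|+|z2| = 6.7268 + 6.6121 = 13.3389

|z1+z2| = 5.7940 ≤ |z1|+|z2| = 13.3389 (verified)


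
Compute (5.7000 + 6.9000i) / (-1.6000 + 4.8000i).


Conjugate of z2 = -1.6000 - 4.8000i
Numerator: (5.7000 + 6.9000i)(-1.6000 - 4.8000i) = 24.0000 - 38.4000i
Denominator: (-1.6)^2 + 4.8^2 = 25.6
Result = (24.0000 - 38.4000i)/25.6

0.9375 - 1.5000i


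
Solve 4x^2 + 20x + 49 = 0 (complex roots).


disc = 20^2 - 4*4*49 = 400 - 784 = -384
sqrt(|disc|) = sqrt(384) = 19.5959
Real part = -20/(2*4) = -2.5000
Imag part = 19.5959/(2*4) = 2.4495

-2.5000 ± 2.4495i


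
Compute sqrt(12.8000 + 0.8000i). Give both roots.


|z| = sqrt(163.84+0.64) = 12.8250
sqrt((|z|+a)/2) = sqrt((12.8250+12.8)/2) = sqrt(12.8125) = 3.5795
sqrt((|z|-a)/2) = sqrt((12.8250-12.8)/2) = sqrt(0.0125) = 0.1117

±(3.5795 + 0.1117i) i.e. 3.5795 + 0.1117i and -3.5795 - 0.1117i


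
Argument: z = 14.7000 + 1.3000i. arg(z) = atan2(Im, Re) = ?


Re = 14.7, Im = 1.3
arg = atan2(1.3, 14.7) = 5.0538 degrees

arg(z) = 5.0538 degrees


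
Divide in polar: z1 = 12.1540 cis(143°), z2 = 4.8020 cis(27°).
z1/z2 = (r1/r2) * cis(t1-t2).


r = 12.1540 / 4.8020 = 2.5310
theta = 143° - 27° = 116° = 116° (mod 360)

2.5310 cis(116°)


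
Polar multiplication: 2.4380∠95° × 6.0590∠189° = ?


r = 2.4380 * 6.0590 = 14.7718
theta = 95° + 189° = 284° = 284° (mod 360)

14.7718 cis(284°)


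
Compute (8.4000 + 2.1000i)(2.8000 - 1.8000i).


Real = 8.4*2.8 - 2.1*(-1.8) = 23.52 - (-3.78) = 27.3
Imag = 8.4*(-1.8) + 2.8*2.1 = -15.12 + 5.88 = -9.24

27.3000 - 9.2400i


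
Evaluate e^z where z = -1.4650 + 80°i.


e^-1.4650 = 0.2311
cos(80°) = 0.1736
sin(80°) = 0.9848
Real = 0.2311*0.1736 = 0.0401
Imag = 0.2311*0.9848 = 0.2276

0.0401 + 0.2276i


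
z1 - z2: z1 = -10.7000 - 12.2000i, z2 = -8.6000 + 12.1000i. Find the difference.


Real: -10.7 + 8.6 = -2.1
Imag: -12.2 - 12.1 = -24.3

-2.1000 - 24.3000i


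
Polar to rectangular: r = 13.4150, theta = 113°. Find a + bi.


a = 13.4150*cos(113°) = 13.4150*(-0.390731) = -5.2417
b = 13.4150*sin(113°) = 13.4150*0.920505 = 12.3486

-5.2417 + 12.3486i


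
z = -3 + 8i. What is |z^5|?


|z| = sqrt(9+64) = sqrt(73) = 8.5440
|z^5| = |z|^5 = (sqrt(73))^5 = 73^2 * sqrt(73) = 5329*sqrt(73)

|z^5| = 5329*sqrt(73) ≈ 45530.9960


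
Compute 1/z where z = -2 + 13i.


|z|^2 = 4+169 = 173
1/z = (-2 - 13i)/173

1/z = -0.0116 - 0.0751i


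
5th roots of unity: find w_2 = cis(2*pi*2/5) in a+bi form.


Angle = 360*2/5 = 144°
a = cos(144°) = -0.8090
b = sin(144°) = 0.5878

-0.8090 + 0.5878i


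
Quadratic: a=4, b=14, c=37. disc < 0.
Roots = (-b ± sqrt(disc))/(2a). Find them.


disc = 14^2 - 4*4*37 = 196 - 592 = -396
sqrt(|disc|) = sqrt(396) = 19.8997
Real part = -14/(2*4) = -1.7500
Imag part = 19.8997/(2*4) = 2.4875

-1.7500 ± 2.4875i


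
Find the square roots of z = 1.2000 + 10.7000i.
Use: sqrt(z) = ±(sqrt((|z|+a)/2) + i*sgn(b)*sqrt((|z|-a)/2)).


|z| = sqrt(1.44+114.49) = 10.7671
sqrt((|z|+a)/2) = sqrt((10.7671+1.2)/2) = sqrt(5.9835) = 2.4461
sqrt((|z|-a)/2) = sqrt((10.7671-1.2)/2) = sqrt(4.7835) = 2.1871

±(2.4461 + 2.1871i) i.e. 2.4461 + 2.1871i and -2.4461 - 2.1871i


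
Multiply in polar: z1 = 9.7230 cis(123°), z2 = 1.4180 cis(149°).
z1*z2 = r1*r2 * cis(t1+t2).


r = 9.7230 * 1.4180 = 13.7872
theta = 123° + 149° = 272° = 272° (mod 360)

13.7872 cis(272°)


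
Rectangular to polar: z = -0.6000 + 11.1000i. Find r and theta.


r = sqrt(0.36+123.21) = sqrt(123.57) = 11.1162
theta = atan2(11.1, -0.6) = 93.0941 degrees

r = 11.1162, theta = 93.0941 degrees


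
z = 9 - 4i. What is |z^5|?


|z| = sqrt(81+16) = sqrt(97) = 9.8489
|z^5| = |z|^5 = (sqrt(97))^5 = 97^2 * sqrt(97) = 9409*sqrt(97)

|z^5| = 9409*sqrt(97) ≈ 92667.9031


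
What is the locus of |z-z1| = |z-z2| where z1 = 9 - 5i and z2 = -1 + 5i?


Equal distances means the locus is the perpendicular bisector of z1 and z2.
Midpoint = ((9+(-1))/2, (-5+5)/2) = (4.0000, 0)

Perpendicular bisector through (4.0000, 0)


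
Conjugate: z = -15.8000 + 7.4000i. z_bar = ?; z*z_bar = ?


z_bar = -15.8000 - 7.4000i
z*z_bar = (-15.8)^2 + 7.4^2 = 249.64 + 54.76 = 304.4

z_bar = -15.8000 - 7.4000i, z*z_bar = 304.4


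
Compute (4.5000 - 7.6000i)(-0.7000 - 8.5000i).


Real = 4.5*(-0.7) - (-7.6)*(-8.5) = -3.15 - 64.6 = -67.75
Imag = 4.5*(-8.5) - (0.7)*(-7.6) = -38.25 + 5.32 = -32.93

-67.7500 - 32.9300i


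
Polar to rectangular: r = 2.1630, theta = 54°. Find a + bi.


a = 2.1630*cos(54°) = 2.1630*0.5878 = 1.2714
b = 2.1630*sin(54°) = 2.1630*0.809 = 1.7499

1.2714 + 1.7499i


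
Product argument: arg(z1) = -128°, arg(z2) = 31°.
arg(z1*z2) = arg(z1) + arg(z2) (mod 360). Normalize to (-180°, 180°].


arg(z1*z2) = -128° + 31° = -97°
Normalized to (-180°, 180°]: -97°

-97°


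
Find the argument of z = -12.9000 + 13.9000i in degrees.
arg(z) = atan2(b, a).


Re = -12.9, Im = 13.9
arg = atan2(13.9, -12.9) = 132.8631 degrees

arg(z) = 132.8631 degrees


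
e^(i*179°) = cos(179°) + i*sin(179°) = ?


cos(179°) = -0.9998
sin(179°) = 0.0175

e^(i*179°) = -0.9998 + 0.0175i


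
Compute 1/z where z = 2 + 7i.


|z|^2 = 4+49 = 53
1/z = (2 - 7i)/53

1/z = 0.0377 - 0.1321i


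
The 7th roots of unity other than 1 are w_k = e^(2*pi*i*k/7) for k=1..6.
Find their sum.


With w = e^(2*pi*i/7), all 7 of the 7th roots of unity w^0 = 1, w, ..., w^(6) sum to 0: 1 + w + ... + w^(6) = (1 - w^7)/(1 - w) = 0 since w^7 = 1, w ≠ 1.
Removing the root 1: w + w^2 + ... + w^(6) = 0 - 1 = -1

Sum = -1


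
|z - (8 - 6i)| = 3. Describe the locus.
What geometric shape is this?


|z - z0| = r is a circle with center z0 and radius r.
Center = (8, -6), radius = 3

Circle with center (8, -6) and radius 3


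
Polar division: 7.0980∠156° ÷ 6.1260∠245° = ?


r = 7.0980 / 6.1260 = 1.1587
theta = 156° - 245° = -89° = 271° (mod 360)

1.1587 cis(271°)


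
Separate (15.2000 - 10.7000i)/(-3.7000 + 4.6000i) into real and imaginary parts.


Multiply by conjugate: (15.2000 - 10.7000i)(-3.7000 - 4.6000i) / ((-3.7)^2 + 4.6^2)
Numerator real = 15.2*(-3.7) - (10.7)*4.6 = -105.46
Numerator imag = -10.7*(-3.7) - 15.2*4.6 = -30.33
Denominator = 34.85
Re(z) = -105.46/34.85 = -3.0261
Im(z) = -30.33/34.85 = -0.8703

Re(z) = -3.0261, Im(z) = -0.8703


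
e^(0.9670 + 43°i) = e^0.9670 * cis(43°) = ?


e^0.9670 = 2.6300
cos(43°) = 0.73135
sin(43°) = 0.682
Real = 2.6300*0.73135 = 1.9235
Imag = 2.6300*0.682 = 1.7937

1.9235 + 1.7937i


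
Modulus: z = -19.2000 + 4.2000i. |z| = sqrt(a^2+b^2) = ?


|z| = sqrt((-19.2)^2 + 4.2^2) = sqrt(368.64 + 17.64) = sqrt(386.28) = 19.6540

|z| = 19.6540


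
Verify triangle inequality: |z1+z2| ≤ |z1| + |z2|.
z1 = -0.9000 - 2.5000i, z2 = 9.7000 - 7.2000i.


|z1| = sqrt((-0.9)^2 + (-2.5)^2) = sqrt(7.06) = 2.6571
|z2| = sqrt(9.7^2 + (-7.2)^2) = sqrt(145.93) = 12.0801
z1+z2 = 8.8000 - 9.7000i
|z1+z2| = sqrt(171.53) = 13.0969
|z1|+|z2| = 2.6571 + 12.0801 = 14.7372

|z1+z2| = 13.0969 ≤ |z1|+|z2| = 14.7372 (verified)


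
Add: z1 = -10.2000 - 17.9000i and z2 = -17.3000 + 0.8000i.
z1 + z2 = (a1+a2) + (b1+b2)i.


Real: -10.2 - 17.3 = -27.5
Imag: -17.9 + 0.8 = -17.1

-27.5000 - 17.1000i


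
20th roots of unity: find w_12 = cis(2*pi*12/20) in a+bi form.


Angle = 360*12/20 = 216°
a = cos(216°) = -0.8090
b = sin(216°) = -0.5878

-0.8090 - 0.5878i


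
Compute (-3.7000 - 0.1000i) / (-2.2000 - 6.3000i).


Conjugate of z2 = -2.2000 + 6.3000i
Numerator: (-3.7000 - 0.1000i)(-2.2000 + 6.3000i) = 8.7700 - 23.0900i
Denominator: (-2.2)^2 + (-6.3)^2 = 44.53
Result = (8.7700 - 23.0900i)/44.53

0.1969 - 0.5185i


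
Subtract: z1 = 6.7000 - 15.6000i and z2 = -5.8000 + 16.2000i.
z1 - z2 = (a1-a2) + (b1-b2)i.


Real: 6.7 + 5.8 = 12.5
Imag: -15.6 - 16.2 = -31.8

12.5000 - 31.8000i


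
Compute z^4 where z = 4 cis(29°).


r^4 = 4^4 = 256
n*theta = 4*29° = 116° = 116° (mod 360)
a = 256*cos(116°) = -112.2230
b = 256*sin(116°) = 230.0913

256 cis(116°) = -112.2230 + 230.0913i


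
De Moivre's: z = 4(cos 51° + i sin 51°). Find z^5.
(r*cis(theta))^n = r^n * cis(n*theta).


r^5 = 4^5 = 1024
n*theta = 5*51° = 255° = 255° (mod 360)
a = 1024*cos(255°) = -265.0307
b = 1024*sin(255°) = -989.1080

1024 cis(255°) = -265.0307 - 989.1080i


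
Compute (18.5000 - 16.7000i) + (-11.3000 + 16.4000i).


Real: 18.5 - 11.3 = 7.2
Imag: -16.7 + 16.4 = -0.3

7.2000 - 0.3000i


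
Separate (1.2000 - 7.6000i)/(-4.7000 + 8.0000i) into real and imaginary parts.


Multiply by conjugate: (1.2000 - 7.6000i)(-4.7000 - 8.0000i) / ((-4.7)^2 + 8^2)
Numerator real = 1.2*(-4.7) - (7.6)*8 = -66.44
Numerator imag = -7.6*(-4.7) - 1.2*8 = 26.12
Denominator = 86.09
Re(z) = -66.44/86.09 = -0.7718
Im(z) = 26.12/86.09 = 0.3034

Re(z) = -0.7718, Im(z) = 0.3034


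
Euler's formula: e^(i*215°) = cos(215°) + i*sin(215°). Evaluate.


cos(215°) = -0.8192
sin(215°) = -0.5736

e^(i*215°) = -0.8192 - 0.5736i


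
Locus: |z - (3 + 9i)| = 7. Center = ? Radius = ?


|z - z0| = r is a circle with center z0 and radius r.
Center = (3, 9), radius = 7

Circle with center (3, 9) and radius 7


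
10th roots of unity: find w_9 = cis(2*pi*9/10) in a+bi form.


Angle = 360*9/10 = 324°
a = cos(324°) = 0.8090
b = sin(324°) = -0.5878

0.8090 - 0.5878i


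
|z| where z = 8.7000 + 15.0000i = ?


|z| = sqrt(8.7^2 + 15^2) = sqrt(75.69 + 225) = sqrt(300.69) = 17.3404

|z| = 17.3404


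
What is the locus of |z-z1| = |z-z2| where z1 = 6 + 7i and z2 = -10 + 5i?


Equal distances means the locus is the perpendicular bisector of z1 and z2.
Midpoint = ((6+(-10))/2, (7+5)/2) = (-2.0000, 6.0000)

Perpendicular bisector through (-2.0000, 6.0000)


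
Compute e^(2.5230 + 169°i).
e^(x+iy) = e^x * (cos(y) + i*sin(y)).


e^2.5230 = 12.4659
cos(169°) = -0.98163
sin(169°) = 0.19081
Real = 12.4659*(-0.98163) = -12.2369
Imag = 12.4659*0.19081 = 2.3786

-12.2369 + 2.3786i


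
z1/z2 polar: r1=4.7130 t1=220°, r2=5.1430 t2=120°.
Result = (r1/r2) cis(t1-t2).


r = 4.7130 / 5.1430 = 0.9164
theta = 220° - 120° = 100° = 100° (mod 360)

0.9164 cis(100°)


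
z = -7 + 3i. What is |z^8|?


|z| = sqrt(49+9) = sqrt(58) = 7.6158
|z^8| = |z|^8 = (sqrt(58))^8 = 58^4 = 11316496

|z^8| = 11316496


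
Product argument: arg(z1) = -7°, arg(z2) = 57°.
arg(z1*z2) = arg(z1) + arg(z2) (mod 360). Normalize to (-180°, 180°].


arg(z1*z2) = -7° + 57° = 50°
Normalized to (-180°, 180°]: 50°

50°
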